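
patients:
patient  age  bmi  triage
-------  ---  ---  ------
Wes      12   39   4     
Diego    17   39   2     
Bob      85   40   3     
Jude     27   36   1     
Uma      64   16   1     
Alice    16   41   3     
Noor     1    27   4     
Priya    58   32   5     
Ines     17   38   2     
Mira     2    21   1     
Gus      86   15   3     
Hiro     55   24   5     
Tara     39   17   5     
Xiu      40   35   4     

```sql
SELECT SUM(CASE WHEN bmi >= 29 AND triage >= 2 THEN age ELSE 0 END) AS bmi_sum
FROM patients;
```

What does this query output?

245

patient=Wes: ✓ → 12
patient=Diego: ✓ → 17
patient=Bob: ✓ → 85
patient=Jude: ✗
patient=Uma: ✗
patient=Alice: ✓ → 16
patient=Noor: ✗
patient=Priya: ✓ → 58
patient=Ines: ✓ → 17
patient=Mira: ✗
patient=Gus: ✗
patient=Hiro: ✗
patient=Tara: ✗
patient=Xiu: ✓ → 40
bmi_sum = 12 + 17 + 85 + 16 + 58 + 17 + 40 = 245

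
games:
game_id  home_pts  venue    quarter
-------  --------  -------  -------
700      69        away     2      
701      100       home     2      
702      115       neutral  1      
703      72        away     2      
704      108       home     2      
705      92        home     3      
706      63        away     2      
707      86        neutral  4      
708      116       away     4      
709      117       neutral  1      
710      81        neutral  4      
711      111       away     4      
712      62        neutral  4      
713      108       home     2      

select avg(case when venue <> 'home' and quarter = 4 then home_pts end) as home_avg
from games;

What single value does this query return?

91.2

game_id=700: ✗
game_id=701: ✗
game_id=702: ✗
game_id=703: ✗
game_id=704: ✗
game_id=705: ✗
game_id=706: ✗
game_id=707: ✓ → 86
game_id=708: ✓ → 116
game_id=709: ✗
game_id=710: ✓ → 81
game_id=711: ✓ → 111
game_id=712: ✓ → 62
game_id=713: ✗
home_avg = (86 + 116 + 81 + 111 + 62) / 5 = 91.2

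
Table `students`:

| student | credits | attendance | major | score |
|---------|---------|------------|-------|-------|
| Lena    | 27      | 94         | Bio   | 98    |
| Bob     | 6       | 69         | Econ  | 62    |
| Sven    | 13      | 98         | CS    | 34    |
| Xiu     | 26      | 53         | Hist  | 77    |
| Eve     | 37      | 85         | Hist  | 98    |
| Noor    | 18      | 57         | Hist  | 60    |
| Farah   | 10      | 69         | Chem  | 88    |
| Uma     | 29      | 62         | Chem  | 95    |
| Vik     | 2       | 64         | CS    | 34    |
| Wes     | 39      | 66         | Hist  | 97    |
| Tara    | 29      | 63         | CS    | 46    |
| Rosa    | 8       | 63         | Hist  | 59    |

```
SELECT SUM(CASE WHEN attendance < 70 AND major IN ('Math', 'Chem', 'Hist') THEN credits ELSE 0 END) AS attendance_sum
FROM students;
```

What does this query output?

130

student=Lena: ✗
student=Bob: ✗
student=Sven: ✗
student=Xiu: ✓ → 26
student=Eve: ✗
student=Noor: ✓ → 18
student=Farah: ✓ → 10
student=Uma: ✓ → 29
student=Vik: ✗
student=Wes: ✓ → 39
student=Tara: ✗
student=Rosa: ✓ → 8
attendance_sum = 26 + 18 + 10 + 29 + 39 + 8 = 130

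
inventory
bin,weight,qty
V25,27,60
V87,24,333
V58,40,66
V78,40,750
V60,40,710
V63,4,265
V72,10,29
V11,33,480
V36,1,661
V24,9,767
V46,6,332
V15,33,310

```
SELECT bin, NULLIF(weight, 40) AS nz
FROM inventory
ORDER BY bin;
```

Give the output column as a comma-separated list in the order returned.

bin=V11: weight=33 vs 40: differ → 33
bin=V15: weight=33 vs 40: differ → 33
bin=V24: weight=9 vs 40: differ → 9
bin=V25: weight=27 vs 40: differ → 27
bin=V36: weight=1 vs 40: differ → 1
bin=V46: weight=6 vs 40: differ → 6
bin=V58: weight=40 vs 40: equal → NULL
bin=V60: weight=40 vs 40: equal → NULL
bin=V63: weight=4 vs 40: differ → 4
bin=V72: weight=10 vs 40: differ → 10
bin=V78: weight=40 vs 40: equal → NULL
bin=V87: weight=24 vs 40: differ → 24

33, 33, 9, 27, 1, 6, NULL, NULL, 4, 10, NULL, 24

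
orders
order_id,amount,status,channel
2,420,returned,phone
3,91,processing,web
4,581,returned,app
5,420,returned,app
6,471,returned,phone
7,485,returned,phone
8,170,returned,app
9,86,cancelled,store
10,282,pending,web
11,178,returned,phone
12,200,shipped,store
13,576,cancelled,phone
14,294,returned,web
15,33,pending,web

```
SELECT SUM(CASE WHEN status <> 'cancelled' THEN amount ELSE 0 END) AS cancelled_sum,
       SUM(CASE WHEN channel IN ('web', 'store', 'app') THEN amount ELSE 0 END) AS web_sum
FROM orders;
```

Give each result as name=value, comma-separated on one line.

cancelled_sum=3625, web_sum=2157

[cancelled_sum: status <> 'cancelled']
order_id=2: ✓ → 420
order_id=3: ✓ → 91
order_id=4: ✓ → 581
order_id=5: ✓ → 420
order_id=6: ✓ → 471
order_id=7: ✓ → 485
order_id=8: ✓ → 170
order_id=9: ✗
order_id=10: ✓ → 282
order_id=11: ✓ → 178
order_id=12: ✓ → 200
order_id=13: ✗
order_id=14: ✓ → 294
order_id=15: ✓ → 33
cancelled_sum = 420 + 91 + 581 + 420 + 471 + 485 + 170 + 282 + 178 + 200 + 294 + 33 = 3625
—
[web_sum: channel IN ('web', 'store', 'app')]
order_id=2: ✗
order_id=3: ✓ → 91
order_id=4: ✓ → 581
order_id=5: ✓ → 420
order_id=6: ✗
order_id=7: ✗
order_id=8: ✓ → 170
order_id=9: ✓ → 86
order_id=10: ✓ → 282
order_id=11: ✗
order_id=12: ✓ → 200
order_id=13: ✗
order_id=14: ✓ → 294
order_id=15: ✓ → 33
web_sum = 91 + 581 + 420 + 170 + 86 + 282 + 200 + 294 + 33 = 2157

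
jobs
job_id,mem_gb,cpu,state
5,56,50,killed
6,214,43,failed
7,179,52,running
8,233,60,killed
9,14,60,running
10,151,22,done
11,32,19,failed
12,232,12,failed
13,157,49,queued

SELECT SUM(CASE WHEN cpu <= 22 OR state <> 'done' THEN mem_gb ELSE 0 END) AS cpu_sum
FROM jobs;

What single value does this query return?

1268

job_id=5: ✓ → 56
job_id=6: ✓ → 214
job_id=7: ✓ → 179
job_id=8: ✓ → 233
job_id=9: ✓ → 14
job_id=10: ✓ → 151
job_id=11: ✓ → 32
job_id=12: ✓ → 232
job_id=13: ✓ → 157
cpu_sum = 56 + 214 + 179 + 233 + 14 + 151 + 32 + 232 + 157 = 1268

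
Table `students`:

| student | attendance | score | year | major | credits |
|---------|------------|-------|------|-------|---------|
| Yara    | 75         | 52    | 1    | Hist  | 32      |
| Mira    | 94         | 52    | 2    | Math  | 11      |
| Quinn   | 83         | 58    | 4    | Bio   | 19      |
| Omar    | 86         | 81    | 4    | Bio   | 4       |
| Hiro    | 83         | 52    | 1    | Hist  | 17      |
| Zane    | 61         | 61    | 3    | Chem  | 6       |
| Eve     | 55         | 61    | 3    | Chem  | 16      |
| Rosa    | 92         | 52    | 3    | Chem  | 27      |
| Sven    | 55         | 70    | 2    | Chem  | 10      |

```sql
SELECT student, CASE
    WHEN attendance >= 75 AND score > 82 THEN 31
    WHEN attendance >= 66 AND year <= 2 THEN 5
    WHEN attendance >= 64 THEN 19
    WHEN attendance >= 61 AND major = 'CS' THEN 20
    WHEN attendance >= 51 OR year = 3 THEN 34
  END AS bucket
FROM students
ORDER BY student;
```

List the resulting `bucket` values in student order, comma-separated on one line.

student=Eve: attendance >= 51 OR year = 3 → 34
student=Hiro: attendance >= 66 AND year <= 2 → 5
student=Mira: attendance >= 66 AND year <= 2 → 5
student=Omar: attendance >= 64 → 19
student=Quinn: attendance >= 64 → 19
student=Rosa: attendance >= 64 → 19
student=Sven: attendance >= 51 OR year = 3 → 34
student=Yara: attendance >= 66 AND year <= 2 → 5
student=Zane: attendance >= 51 OR year = 3 → 34

34, 5, 5, 19, 19, 19, 34, 5, 34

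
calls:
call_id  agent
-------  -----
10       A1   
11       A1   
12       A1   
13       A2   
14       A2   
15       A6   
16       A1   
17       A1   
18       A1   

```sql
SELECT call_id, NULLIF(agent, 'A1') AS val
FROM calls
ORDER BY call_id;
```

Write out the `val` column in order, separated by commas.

NULL, NULL, NULL, A2, A2, A6, NULL, NULL, NULL

call_id=10: agent=A1 vs A1: equal → NULL
call_id=11: agent=A1 vs A1: equal → NULL
call_id=12: agent=A1 vs A1: equal → NULL
call_id=13: agent=A2 vs A1: differ → A2
call_id=14: agent=A2 vs A1: differ → A2
call_id=15: agent=A6 vs A1: differ → A6
call_id=16: agent=A1 vs A1: equal → NULL
call_id=17: agent=A1 vs A1: equal → NULL
call_id=18: agent=A1 vs A1: equal → NULL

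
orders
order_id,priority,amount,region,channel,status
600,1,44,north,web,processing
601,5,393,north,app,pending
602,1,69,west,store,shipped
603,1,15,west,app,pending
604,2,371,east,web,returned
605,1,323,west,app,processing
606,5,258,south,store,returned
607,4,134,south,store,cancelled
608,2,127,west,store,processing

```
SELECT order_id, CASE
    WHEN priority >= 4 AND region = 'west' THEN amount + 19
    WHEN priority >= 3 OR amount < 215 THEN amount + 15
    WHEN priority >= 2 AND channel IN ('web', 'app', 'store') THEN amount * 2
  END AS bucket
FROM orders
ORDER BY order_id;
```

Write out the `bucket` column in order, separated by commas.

order_id=600: priority >= 3 OR amount < 215 → 59
order_id=601: priority >= 3 OR amount < 215 → 408
order_id=602: priority >= 3 OR amount < 215 → 84
order_id=603: priority >= 3 OR amount < 215 → 30
order_id=604: priority >= 2 AND channel IN ('web', 'app', 'store') → 742
order_id=605: (no match → NULL) → NULL
order_id=606: priority >= 3 OR amount < 215 → 273
order_id=607: priority >= 3 OR amount < 215 → 149
order_id=608: priority >= 3 OR amount < 215 → 142

59, 408, 84, 30, 742, NULL, 273, 149, 142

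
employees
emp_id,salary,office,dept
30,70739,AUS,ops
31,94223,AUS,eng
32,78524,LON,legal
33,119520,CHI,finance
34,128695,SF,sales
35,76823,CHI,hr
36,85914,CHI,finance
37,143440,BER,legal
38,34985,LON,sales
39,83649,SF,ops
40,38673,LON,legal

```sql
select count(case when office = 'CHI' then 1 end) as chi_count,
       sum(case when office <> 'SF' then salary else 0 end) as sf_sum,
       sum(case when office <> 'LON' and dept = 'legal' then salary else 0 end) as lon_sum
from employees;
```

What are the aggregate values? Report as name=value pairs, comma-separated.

chi_count=3, sf_sum=742841, lon_sum=143440

[chi_count: office = 'CHI']
emp_id=30: ✗
emp_id=31: ✗
emp_id=32: ✗
emp_id=33: ✓ → 1
emp_id=34: ✗
emp_id=35: ✓ → 1
emp_id=36: ✓ → 1
emp_id=37: ✗
emp_id=38: ✗
emp_id=39: ✗
emp_id=40: ✗
chi_count = COUNT(1, 1, 1) = 3
—
[sf_sum: office <> 'SF']
emp_id=30: ✓ → 70739
emp_id=31: ✓ → 94223
emp_id=32: ✓ → 78524
emp_id=33: ✓ → 119520
emp_id=34: ✗
emp_id=35: ✓ → 76823
emp_id=36: ✓ → 85914
emp_id=37: ✓ → 143440
emp_id=38: ✓ → 34985
emp_id=39: ✗
emp_id=40: ✓ → 38673
sf_sum = 70739 + 94223 + 78524 + 119520 + 76823 + 85914 + 143440 + 34985 + 38673 = 742841
—
[lon_sum: office <> 'LON' and dept = 'legal']
emp_id=30: ✗
emp_id=31: ✗
emp_id=32: ✗
emp_id=33: ✗
emp_id=34: ✗
emp_id=35: ✗
emp_id=36: ✗
emp_id=37: ✓ → 143440
emp_id=38: ✗
emp_id=39: ✗
emp_id=40: ✗
lon_sum = 143440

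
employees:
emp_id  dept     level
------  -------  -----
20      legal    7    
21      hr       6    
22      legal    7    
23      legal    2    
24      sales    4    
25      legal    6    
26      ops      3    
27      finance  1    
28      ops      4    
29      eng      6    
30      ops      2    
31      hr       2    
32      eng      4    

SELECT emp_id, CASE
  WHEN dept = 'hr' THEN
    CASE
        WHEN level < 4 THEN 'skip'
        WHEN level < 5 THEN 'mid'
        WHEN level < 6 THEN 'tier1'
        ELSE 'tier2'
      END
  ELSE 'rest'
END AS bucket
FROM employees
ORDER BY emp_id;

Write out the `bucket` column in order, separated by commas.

emp_id=20: dept='legal' → outer ELSE → rest
emp_id=21: dept='hr' → inner[ELSE] → tier2
emp_id=22: dept='legal' → outer ELSE → rest
emp_id=23: dept='legal' → outer ELSE → rest
emp_id=24: dept='sales' → outer ELSE → rest
emp_id=25: dept='legal' → outer ELSE → rest
emp_id=26: dept='ops' → outer ELSE → rest
emp_id=27: dept='finance' → outer ELSE → rest
emp_id=28: dept='ops' → outer ELSE → rest
emp_id=29: dept='eng' → outer ELSE → rest
emp_id=30: dept='ops' → outer ELSE → rest
emp_id=31: dept='hr' → inner[level < 4] → skip
emp_id=32: dept='eng' → outer ELSE → rest

rest, tier2, rest, rest, rest, rest, rest, rest, rest, rest, rest, skip, rest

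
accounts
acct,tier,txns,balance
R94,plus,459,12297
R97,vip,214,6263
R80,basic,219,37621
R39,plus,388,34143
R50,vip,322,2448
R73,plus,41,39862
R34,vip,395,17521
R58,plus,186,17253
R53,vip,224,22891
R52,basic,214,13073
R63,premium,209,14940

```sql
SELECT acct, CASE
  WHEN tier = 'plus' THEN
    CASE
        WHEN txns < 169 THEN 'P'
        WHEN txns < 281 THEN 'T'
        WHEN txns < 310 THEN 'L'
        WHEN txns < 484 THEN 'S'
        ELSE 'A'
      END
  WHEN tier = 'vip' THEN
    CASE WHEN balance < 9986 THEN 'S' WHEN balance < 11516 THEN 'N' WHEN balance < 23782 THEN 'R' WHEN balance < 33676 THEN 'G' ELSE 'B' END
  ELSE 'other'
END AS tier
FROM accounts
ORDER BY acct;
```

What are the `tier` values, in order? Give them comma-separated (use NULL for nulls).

acct=R34: tier='vip' → inner[balance < 23782] → R
acct=R39: tier='plus' → inner[txns < 484] → S
acct=R50: tier='vip' → inner[balance < 9986] → S
acct=R52: tier='basic' → outer ELSE → other
acct=R53: tier='vip' → inner[balance < 23782] → R
acct=R58: tier='plus' → inner[txns < 281] → T
acct=R63: tier='premium' → outer ELSE → other
acct=R73: tier='plus' → inner[txns < 169] → P
acct=R80: tier='basic' → outer ELSE → other
acct=R94: tier='plus' → inner[txns < 484] → S
acct=R97: tier='vip' → inner[balance < 9986] → S

R, S, S, other, R, T, other, P, other, S, S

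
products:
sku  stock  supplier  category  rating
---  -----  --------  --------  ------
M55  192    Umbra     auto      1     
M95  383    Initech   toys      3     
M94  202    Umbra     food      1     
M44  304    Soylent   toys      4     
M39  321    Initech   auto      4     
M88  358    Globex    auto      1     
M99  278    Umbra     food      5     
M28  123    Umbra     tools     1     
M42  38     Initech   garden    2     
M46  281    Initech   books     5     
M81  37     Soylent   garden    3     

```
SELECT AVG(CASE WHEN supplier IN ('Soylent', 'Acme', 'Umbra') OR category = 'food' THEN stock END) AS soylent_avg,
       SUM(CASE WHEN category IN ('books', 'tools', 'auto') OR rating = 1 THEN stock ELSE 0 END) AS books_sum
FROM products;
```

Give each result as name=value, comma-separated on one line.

[soylent_avg: supplier IN ('Soylent', 'Acme', 'Umbra') OR category = 'food']
sku=M55: ✓ → 192
sku=M95: ✗
sku=M94: ✓ → 202
sku=M44: ✓ → 304
sku=M39: ✗
sku=M88: ✗
sku=M99: ✓ → 278
sku=M28: ✓ → 123
sku=M42: ✗
sku=M46: ✗
sku=M81: ✓ → 37
soylent_avg = (192 + 202 + 304 + 278 + 123 + 37) / 6 = 189.3333333333
—
[books_sum: category IN ('books', 'tools', 'auto') OR rating = 1]
sku=M55: ✓ → 192
sku=M95: ✗
sku=M94: ✓ → 202
sku=M44: ✗
sku=M39: ✓ → 321
sku=M88: ✓ → 358
sku=M99: ✗
sku=M28: ✓ → 123
sku=M42: ✗
sku=M46: ✓ → 281
sku=M81: ✗
books_sum = 192 + 202 + 321 + 358 + 123 + 281 = 1477

soylent_avg=189.3333333333, books_sum=1477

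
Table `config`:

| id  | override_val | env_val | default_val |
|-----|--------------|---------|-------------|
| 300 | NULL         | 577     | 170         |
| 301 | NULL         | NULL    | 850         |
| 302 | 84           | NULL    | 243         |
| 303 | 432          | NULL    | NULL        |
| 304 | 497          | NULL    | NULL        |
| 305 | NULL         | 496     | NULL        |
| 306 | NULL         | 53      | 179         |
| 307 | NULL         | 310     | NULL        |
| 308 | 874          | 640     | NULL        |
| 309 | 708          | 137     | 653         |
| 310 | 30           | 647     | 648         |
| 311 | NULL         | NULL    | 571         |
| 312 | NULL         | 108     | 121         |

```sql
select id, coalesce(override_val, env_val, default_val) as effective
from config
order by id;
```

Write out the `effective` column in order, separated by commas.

577, 850, 84, 432, 497, 496, 53, 310, 874, 708, 30, 571, 108

id=300: override_val=NULL, env_val=577 → 577
id=301: override_val=NULL, env_val=NULL, default_val=850 → 850
id=302: override_val=84 → 84
id=303: override_val=432 → 432
id=304: override_val=497 → 497
id=305: override_val=NULL, env_val=496 → 496
id=306: override_val=NULL, env_val=53 → 53
id=307: override_val=NULL, env_val=310 → 310
id=308: override_val=874 → 874
id=309: override_val=708 → 708
id=310: override_val=30 → 30
id=311: override_val=NULL, env_val=NULL, default_val=571 → 571
id=312: override_val=NULL, env_val=108 → 108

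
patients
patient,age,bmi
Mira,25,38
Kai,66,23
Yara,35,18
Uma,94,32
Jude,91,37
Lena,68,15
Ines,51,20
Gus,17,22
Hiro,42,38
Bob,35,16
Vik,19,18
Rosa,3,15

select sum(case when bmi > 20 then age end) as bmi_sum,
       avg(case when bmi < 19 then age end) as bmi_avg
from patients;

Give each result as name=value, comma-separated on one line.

bmi_sum=335, bmi_avg=32

[bmi_sum: bmi > 20]
patient=Mira: ✓ → 25
patient=Kai: ✓ → 66
patient=Yara: ✗
patient=Uma: ✓ → 94
patient=Jude: ✓ → 91
patient=Lena: ✗
patient=Ines: ✗
patient=Gus: ✓ → 17
patient=Hiro: ✓ → 42
patient=Bob: ✗
patient=Vik: ✗
patient=Rosa: ✗
bmi_sum = 25 + 66 + 94 + 91 + 17 + 42 = 335
—
[bmi_avg: bmi < 19]
patient=Mira: ✗
patient=Kai: ✗
patient=Yara: ✓ → 35
patient=Uma: ✗
patient=Jude: ✗
patient=Lena: ✓ → 68
patient=Ines: ✗
patient=Gus: ✗
patient=Hiro: ✗
patient=Bob: ✓ → 35
patient=Vik: ✓ → 19
patient=Rosa: ✓ → 3
bmi_avg = (35 + 68 + 35 + 19 + 3) / 5 = 32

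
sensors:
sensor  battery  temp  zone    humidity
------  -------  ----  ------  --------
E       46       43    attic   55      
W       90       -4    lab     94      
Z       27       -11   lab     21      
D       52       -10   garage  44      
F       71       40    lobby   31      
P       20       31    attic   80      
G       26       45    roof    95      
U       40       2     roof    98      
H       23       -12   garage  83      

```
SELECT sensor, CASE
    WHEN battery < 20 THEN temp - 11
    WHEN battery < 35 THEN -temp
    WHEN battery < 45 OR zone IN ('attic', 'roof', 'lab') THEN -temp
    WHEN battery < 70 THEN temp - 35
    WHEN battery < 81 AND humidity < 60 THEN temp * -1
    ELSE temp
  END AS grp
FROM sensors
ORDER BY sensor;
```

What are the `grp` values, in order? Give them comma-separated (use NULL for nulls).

-45, -43, -40, -45, 12, -31, -2, 4, 11

sensor=D: battery < 70 → -45
sensor=E: battery < 45 OR zone IN ('attic', 'roof', 'lab') → -43
sensor=F: battery < 81 AND humidity < 60 → -40
sensor=G: battery < 35 → -45
sensor=H: battery < 35 → 12
sensor=P: battery < 35 → -31
sensor=U: battery < 45 OR zone IN ('attic', 'roof', 'lab') → -2
sensor=W: battery < 45 OR zone IN ('attic', 'roof', 'lab') → 4
sensor=Z: battery < 35 → 11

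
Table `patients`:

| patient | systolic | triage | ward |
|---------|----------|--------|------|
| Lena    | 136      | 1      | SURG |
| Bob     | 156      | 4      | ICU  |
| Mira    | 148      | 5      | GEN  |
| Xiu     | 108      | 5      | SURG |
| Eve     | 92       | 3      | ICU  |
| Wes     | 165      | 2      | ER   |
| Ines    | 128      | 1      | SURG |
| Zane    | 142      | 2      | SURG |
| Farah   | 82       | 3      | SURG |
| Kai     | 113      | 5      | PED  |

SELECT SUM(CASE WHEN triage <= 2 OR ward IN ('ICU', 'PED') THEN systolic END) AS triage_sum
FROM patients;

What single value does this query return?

932

patient=Lena: ✓ → 136
patient=Bob: ✓ → 156
patient=Mira: ✗
patient=Xiu: ✗
patient=Eve: ✓ → 92
patient=Wes: ✓ → 165
patient=Ines: ✓ → 128
patient=Zane: ✓ → 142
patient=Farah: ✗
patient=Kai: ✓ → 113
triage_sum = 136 + 156 + 92 + 165 + 128 + 142 + 113 = 932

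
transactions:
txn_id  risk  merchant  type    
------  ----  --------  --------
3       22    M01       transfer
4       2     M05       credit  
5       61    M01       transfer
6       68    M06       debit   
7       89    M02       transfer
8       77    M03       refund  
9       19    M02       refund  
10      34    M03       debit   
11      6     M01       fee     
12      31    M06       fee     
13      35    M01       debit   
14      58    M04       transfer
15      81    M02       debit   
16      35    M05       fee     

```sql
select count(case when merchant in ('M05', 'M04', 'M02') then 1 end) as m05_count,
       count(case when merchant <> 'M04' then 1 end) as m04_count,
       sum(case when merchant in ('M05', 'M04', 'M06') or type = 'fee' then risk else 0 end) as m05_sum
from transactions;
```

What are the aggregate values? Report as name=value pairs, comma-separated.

[m05_count: merchant in ('M05', 'M04', 'M02')]
txn_id=3: ✗
txn_id=4: ✓ → 1
txn_id=5: ✗
txn_id=6: ✗
txn_id=7: ✓ → 1
txn_id=8: ✗
txn_id=9: ✓ → 1
txn_id=10: ✗
txn_id=11: ✗
txn_id=12: ✗
txn_id=13: ✗
txn_id=14: ✓ → 1
txn_id=15: ✓ → 1
txn_id=16: ✓ → 1
m05_count = COUNT(1, 1, 1, 1, 1, 1) = 6
—
[m04_count: merchant <> 'M04']
txn_id=3: ✓ → 1
txn_id=4: ✓ → 1
txn_id=5: ✓ → 1
txn_id=6: ✓ → 1
txn_id=7: ✓ → 1
txn_id=8: ✓ → 1
txn_id=9: ✓ → 1
txn_id=10: ✓ → 1
txn_id=11: ✓ → 1
txn_id=12: ✓ → 1
txn_id=13: ✓ → 1
txn_id=14: ✗
txn_id=15: ✓ → 1
txn_id=16: ✓ → 1
m04_count = COUNT(1, 1, 1, 1, 1, 1, 1, 1, 1, 1, 1, 1, 1) = 13
—
[m05_sum: merchant in ('M05', 'M04', 'M06') or type = 'fee']
txn_id=3: ✗
txn_id=4: ✓ → 2
txn_id=5: ✗
txn_id=6: ✓ → 68
txn_id=7: ✗
txn_id=8: ✗
txn_id=9: ✗
txn_id=10: ✗
txn_id=11: ✓ → 6
txn_id=12: ✓ → 31
txn_id=13: ✗
txn_id=14: ✓ → 58
txn_id=15: ✗
txn_id=16: ✓ → 35
m05_sum = 2 + 68 + 6 + 31 + 58 + 35 = 200

m05_count=6, m04_count=13, m05_sum=200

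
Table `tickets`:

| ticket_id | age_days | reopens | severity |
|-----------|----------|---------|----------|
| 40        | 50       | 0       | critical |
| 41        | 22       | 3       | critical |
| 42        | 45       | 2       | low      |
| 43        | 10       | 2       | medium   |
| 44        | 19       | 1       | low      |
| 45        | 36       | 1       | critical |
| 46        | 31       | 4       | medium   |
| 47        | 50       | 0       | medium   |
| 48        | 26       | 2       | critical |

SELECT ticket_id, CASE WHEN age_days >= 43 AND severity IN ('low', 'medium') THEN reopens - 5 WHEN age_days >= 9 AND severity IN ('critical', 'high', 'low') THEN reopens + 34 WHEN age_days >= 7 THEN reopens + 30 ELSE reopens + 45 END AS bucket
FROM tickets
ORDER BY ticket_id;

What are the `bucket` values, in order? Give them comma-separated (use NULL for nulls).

34, 37, -3, 32, 35, 35, 34, -5, 36

ticket_id=40: age_days >= 9 AND severity IN ('critical', 'high', 'low') → 34
ticket_id=41: age_days >= 9 AND severity IN ('critical', 'high', 'low') → 37
ticket_id=42: age_days >= 43 AND severity IN ('low', 'medium') → -3
ticket_id=43: age_days >= 7 → 32
ticket_id=44: age_days >= 9 AND severity IN ('critical', 'high', 'low') → 35
ticket_id=45: age_days >= 9 AND severity IN ('critical', 'high', 'low') → 35
ticket_id=46: age_days >= 7 → 34
ticket_id=47: age_days >= 43 AND severity IN ('low', 'medium') → -5
ticket_id=48: age_days >= 9 AND severity IN ('critical', 'high', 'low') → 36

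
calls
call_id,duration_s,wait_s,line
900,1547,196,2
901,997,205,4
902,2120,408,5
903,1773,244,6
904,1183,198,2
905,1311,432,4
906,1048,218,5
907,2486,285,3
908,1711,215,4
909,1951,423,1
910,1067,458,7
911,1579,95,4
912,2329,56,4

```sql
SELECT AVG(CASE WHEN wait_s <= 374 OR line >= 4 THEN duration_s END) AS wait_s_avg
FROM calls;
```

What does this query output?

1595.9166666667

call_id=900: ✓ → 1547
call_id=901: ✓ → 997
call_id=902: ✓ → 2120
call_id=903: ✓ → 1773
call_id=904: ✓ → 1183
call_id=905: ✓ → 1311
call_id=906: ✓ → 1048
call_id=907: ✓ → 2486
call_id=908: ✓ → 1711
call_id=909: ✗
call_id=910: ✓ → 1067
call_id=911: ✓ → 1579
call_id=912: ✓ → 2329
wait_s_avg = (1547 + 997 + 2120 + 1773 + 1183 + 1311 + 1048 + 2486 + 1711 + 1067 + 1579 + 2329) / 12 = 1595.9166666667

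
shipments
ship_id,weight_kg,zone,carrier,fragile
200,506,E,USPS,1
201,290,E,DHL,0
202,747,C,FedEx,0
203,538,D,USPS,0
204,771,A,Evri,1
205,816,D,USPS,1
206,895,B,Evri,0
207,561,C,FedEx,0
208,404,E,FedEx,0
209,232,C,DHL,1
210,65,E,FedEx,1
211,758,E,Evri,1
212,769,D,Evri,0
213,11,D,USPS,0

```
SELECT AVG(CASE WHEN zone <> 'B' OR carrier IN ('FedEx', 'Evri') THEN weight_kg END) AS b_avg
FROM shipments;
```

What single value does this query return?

ship_id=200: ✓ → 506
ship_id=201: ✓ → 290
ship_id=202: ✓ → 747
ship_id=203: ✓ → 538
ship_id=204: ✓ → 771
ship_id=205: ✓ → 816
ship_id=206: ✓ → 895
ship_id=207: ✓ → 561
ship_id=208: ✓ → 404
ship_id=209: ✓ → 232
ship_id=210: ✓ → 65
ship_id=211: ✓ → 758
ship_id=212: ✓ → 769
ship_id=213: ✓ → 11
b_avg = (506 + 290 + 747 + 538 + 771 + 816 + 895 + 561 + 404 + 232 + 65 + 758 + 769 + 11) / 14 = 525.9285714286

525.9285714286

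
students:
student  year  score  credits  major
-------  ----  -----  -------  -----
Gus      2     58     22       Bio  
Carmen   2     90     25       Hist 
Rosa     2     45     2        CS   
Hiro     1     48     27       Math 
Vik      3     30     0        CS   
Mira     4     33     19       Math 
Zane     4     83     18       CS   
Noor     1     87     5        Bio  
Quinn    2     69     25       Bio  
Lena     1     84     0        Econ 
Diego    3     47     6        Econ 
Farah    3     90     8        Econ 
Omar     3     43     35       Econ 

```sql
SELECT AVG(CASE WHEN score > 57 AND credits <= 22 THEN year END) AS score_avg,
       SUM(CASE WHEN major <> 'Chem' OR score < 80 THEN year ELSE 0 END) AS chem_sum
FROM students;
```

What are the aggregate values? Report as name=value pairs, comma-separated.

score_avg=2.2, chem_sum=31

[score_avg: score > 57 AND credits <= 22]
student=Gus: ✓ → 2
student=Carmen: ✗
student=Rosa: ✗
student=Hiro: ✗
student=Vik: ✗
student=Mira: ✗
student=Zane: ✓ → 4
student=Noor: ✓ → 1
student=Quinn: ✗
student=Lena: ✓ → 1
student=Diego: ✗
student=Farah: ✓ → 3
student=Omar: ✗
score_avg = (2 + 4 + 1 + 1 + 3) / 5 = 2.2
—
[chem_sum: major <> 'Chem' OR score < 80]
student=Gus: ✓ → 2
student=Carmen: ✓ → 2
student=Rosa: ✓ → 2
student=Hiro: ✓ → 1
student=Vik: ✓ → 3
student=Mira: ✓ → 4
student=Zane: ✓ → 4
student=Noor: ✓ → 1
student=Quinn: ✓ → 2
student=Lena: ✓ → 1
student=Diego: ✓ → 3
student=Farah: ✓ → 3
student=Omar: ✓ → 3
chem_sum = 2 + 2 + 2 + 1 + 3 + 4 + 4 + 1 + 2 + 1 + 3 + 3 + 3 = 31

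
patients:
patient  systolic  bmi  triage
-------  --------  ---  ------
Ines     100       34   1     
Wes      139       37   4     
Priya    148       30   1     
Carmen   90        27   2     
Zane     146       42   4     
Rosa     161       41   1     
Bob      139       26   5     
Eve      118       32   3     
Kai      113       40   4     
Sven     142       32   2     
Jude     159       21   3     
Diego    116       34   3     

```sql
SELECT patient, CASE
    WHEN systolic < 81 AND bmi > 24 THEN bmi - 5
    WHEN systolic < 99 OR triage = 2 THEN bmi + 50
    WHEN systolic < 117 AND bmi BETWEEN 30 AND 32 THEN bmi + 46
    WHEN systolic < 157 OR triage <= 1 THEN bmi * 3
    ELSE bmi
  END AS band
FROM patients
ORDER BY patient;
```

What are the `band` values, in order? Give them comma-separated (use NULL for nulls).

patient=Bob: systolic < 157 OR triage <= 1 → 78
patient=Carmen: systolic < 99 OR triage = 2 → 77
patient=Diego: systolic < 157 OR triage <= 1 → 102
patient=Eve: systolic < 157 OR triage <= 1 → 96
patient=Ines: systolic < 157 OR triage <= 1 → 102
patient=Jude: ELSE → 21
patient=Kai: systolic < 157 OR triage <= 1 → 120
patient=Priya: systolic < 157 OR triage <= 1 → 90
patient=Rosa: systolic < 157 OR triage <= 1 → 123
patient=Sven: systolic < 99 OR triage = 2 → 82
patient=Wes: systolic < 157 OR triage <= 1 → 111
patient=Zane: systolic < 157 OR triage <= 1 → 126

78, 77, 102, 96, 102, 21, 120, 90, 123, 82, 111, 126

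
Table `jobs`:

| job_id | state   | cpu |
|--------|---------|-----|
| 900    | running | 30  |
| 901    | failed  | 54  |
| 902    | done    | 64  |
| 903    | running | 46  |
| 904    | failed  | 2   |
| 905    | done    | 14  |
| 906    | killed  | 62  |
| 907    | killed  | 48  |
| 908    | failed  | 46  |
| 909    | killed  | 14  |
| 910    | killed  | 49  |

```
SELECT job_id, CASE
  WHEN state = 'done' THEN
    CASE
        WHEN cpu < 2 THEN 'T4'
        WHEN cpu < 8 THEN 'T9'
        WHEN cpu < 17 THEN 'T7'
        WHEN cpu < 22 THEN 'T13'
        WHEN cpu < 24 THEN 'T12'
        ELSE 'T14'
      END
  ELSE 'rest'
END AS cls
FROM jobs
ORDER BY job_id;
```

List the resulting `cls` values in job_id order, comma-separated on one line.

job_id=900: state='running' → outer ELSE → rest
job_id=901: state='failed' → outer ELSE → rest
job_id=902: state='done' → inner[ELSE] → T14
job_id=903: state='running' → outer ELSE → rest
job_id=904: state='failed' → outer ELSE → rest
job_id=905: state='done' → inner[cpu < 17] → T7
job_id=906: state='killed' → outer ELSE → rest
job_id=907: state='killed' → outer ELSE → rest
job_id=908: state='failed' → outer ELSE → rest
job_id=909: state='killed' → outer ELSE → rest
job_id=910: state='killed' → outer ELSE → rest

rest, rest, T14, rest, rest, T7, rest, rest, rest, rest, rest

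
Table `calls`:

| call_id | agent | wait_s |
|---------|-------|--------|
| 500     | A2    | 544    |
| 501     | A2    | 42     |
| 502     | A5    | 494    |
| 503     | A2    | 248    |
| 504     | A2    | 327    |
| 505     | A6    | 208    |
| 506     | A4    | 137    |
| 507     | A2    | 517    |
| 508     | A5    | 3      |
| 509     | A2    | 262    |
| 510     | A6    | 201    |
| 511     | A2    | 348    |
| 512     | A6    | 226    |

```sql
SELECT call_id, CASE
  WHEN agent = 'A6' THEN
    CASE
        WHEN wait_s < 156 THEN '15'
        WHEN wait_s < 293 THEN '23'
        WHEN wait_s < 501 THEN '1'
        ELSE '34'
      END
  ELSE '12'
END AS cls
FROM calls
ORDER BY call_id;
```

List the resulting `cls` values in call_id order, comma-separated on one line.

12, 12, 12, 12, 12, 23, 12, 12, 12, 12, 23, 12, 23

call_id=500: agent='A2' → outer ELSE → 12
call_id=501: agent='A2' → outer ELSE → 12
call_id=502: agent='A5' → outer ELSE → 12
call_id=503: agent='A2' → outer ELSE → 12
call_id=504: agent='A2' → outer ELSE → 12
call_id=505: agent='A6' → inner[wait_s < 293] → 23
call_id=506: agent='A4' → outer ELSE → 12
call_id=507: agent='A2' → outer ELSE → 12
call_id=508: agent='A5' → outer ELSE → 12
call_id=509: agent='A2' → outer ELSE → 12
call_id=510: agent='A6' → inner[wait_s < 293] → 23
call_id=511: agent='A2' → outer ELSE → 12
call_id=512: agent='A6' → inner[wait_s < 293] → 23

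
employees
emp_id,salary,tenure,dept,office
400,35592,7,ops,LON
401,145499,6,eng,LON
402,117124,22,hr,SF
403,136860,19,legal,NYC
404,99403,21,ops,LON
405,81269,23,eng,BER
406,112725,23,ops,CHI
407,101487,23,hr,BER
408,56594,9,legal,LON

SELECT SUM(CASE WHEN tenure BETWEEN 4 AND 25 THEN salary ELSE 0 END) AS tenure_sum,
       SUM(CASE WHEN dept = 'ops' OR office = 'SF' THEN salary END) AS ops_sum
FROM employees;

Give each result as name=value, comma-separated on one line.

tenure_sum=886553, ops_sum=364844

[tenure_sum: tenure BETWEEN 4 AND 25]
emp_id=400: ✓ → 35592
emp_id=401: ✓ → 145499
emp_id=402: ✓ → 117124
emp_id=403: ✓ → 136860
emp_id=404: ✓ → 99403
emp_id=405: ✓ → 81269
emp_id=406: ✓ → 112725
emp_id=407: ✓ → 101487
emp_id=408: ✓ → 56594
tenure_sum = 35592 + 145499 + 117124 + 136860 + 99403 + 81269 + 112725 + 101487 + 56594 = 886553
—
[ops_sum: dept = 'ops' OR office = 'SF']
emp_id=400: ✓ → 35592
emp_id=401: ✗
emp_id=402: ✓ → 117124
emp_id=403: ✗
emp_id=404: ✓ → 99403
emp_id=405: ✗
emp_id=406: ✓ → 112725
emp_id=407: ✗
emp_id=408: ✗
ops_sum = 35592 + 117124 + 99403 + 112725 = 364844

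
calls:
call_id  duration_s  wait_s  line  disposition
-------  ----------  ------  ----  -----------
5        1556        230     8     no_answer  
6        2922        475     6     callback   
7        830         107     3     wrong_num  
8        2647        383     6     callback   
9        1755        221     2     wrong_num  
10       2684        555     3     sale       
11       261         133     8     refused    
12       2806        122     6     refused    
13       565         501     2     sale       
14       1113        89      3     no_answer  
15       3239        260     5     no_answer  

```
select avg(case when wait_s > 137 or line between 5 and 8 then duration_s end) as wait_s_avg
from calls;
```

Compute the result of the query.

call_id=5: ✓ → 1556
call_id=6: ✓ → 2922
call_id=7: ✗
call_id=8: ✓ → 2647
call_id=9: ✓ → 1755
call_id=10: ✓ → 2684
call_id=11: ✓ → 261
call_id=12: ✓ → 2806
call_id=13: ✓ → 565
call_id=14: ✗
call_id=15: ✓ → 3239
wait_s_avg = (1556 + 2922 + 2647 + 1755 + 2684 + 261 + 2806 + 565 + 3239) / 9 = 2048.3333333333

2048.3333333333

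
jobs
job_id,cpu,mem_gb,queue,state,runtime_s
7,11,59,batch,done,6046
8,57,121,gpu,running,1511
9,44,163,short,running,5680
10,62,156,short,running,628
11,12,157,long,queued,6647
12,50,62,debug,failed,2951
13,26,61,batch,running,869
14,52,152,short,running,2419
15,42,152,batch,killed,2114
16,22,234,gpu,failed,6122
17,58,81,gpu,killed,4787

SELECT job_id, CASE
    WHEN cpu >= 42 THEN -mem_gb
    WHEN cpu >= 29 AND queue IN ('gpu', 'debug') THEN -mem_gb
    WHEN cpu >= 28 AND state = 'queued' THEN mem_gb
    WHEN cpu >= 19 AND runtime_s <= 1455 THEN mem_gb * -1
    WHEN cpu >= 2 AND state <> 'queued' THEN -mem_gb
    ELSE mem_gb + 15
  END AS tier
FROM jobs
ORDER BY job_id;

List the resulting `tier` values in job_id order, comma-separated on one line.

job_id=7: cpu >= 2 AND state <> 'queued' → -59
job_id=8: cpu >= 42 → -121
job_id=9: cpu >= 42 → -163
job_id=10: cpu >= 42 → -156
job_id=11: ELSE → 172
job_id=12: cpu >= 42 → -62
job_id=13: cpu >= 19 AND runtime_s <= 1455 → -61
job_id=14: cpu >= 42 → -152
job_id=15: cpu >= 42 → -152
job_id=16: cpu >= 2 AND state <> 'queued' → -234
job_id=17: cpu >= 42 → -81

-59, -121, -163, -156, 172, -62, -61, -152, -152, -234, -81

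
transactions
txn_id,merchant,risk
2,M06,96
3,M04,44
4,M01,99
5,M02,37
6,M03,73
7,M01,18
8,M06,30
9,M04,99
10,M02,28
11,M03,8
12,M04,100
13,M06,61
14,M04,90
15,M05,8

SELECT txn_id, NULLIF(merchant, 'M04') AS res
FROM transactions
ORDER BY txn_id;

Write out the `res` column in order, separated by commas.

M06, NULL, M01, M02, M03, M01, M06, NULL, M02, M03, NULL, M06, NULL, M05

txn_id=2: merchant=M06 vs M04: differ → M06
txn_id=3: merchant=M04 vs M04: equal → NULL
txn_id=4: merchant=M01 vs M04: differ → M01
txn_id=5: merchant=M02 vs M04: differ → M02
txn_id=6: merchant=M03 vs M04: differ → M03
txn_id=7: merchant=M01 vs M04: differ → M01
txn_id=8: merchant=M06 vs M04: differ → M06
txn_id=9: merchant=M04 vs M04: equal → NULL
txn_id=10: merchant=M02 vs M04: differ → M02
txn_id=11: merchant=M03 vs M04: differ → M03
txn_id=12: merchant=M04 vs M04: equal → NULL
txn_id=13: merchant=M06 vs M04: differ → M06
txn_id=14: merchant=M04 vs M04: equal → NULL
txn_id=15: merchant=M05 vs M04: differ → M05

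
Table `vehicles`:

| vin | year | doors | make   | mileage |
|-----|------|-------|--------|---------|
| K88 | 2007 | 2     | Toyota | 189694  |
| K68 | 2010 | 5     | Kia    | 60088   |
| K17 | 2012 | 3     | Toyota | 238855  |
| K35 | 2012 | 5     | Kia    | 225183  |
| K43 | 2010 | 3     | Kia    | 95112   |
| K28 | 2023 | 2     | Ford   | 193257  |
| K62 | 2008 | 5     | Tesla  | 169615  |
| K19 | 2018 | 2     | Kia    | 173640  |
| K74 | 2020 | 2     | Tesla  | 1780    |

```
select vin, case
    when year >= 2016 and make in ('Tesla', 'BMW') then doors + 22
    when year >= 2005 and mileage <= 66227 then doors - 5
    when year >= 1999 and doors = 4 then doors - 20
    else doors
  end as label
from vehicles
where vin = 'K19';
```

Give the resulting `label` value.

vin = K19: year=2018, doors=2, make=Kia, mileage=173640.
year >= 2016 and make in ('Tesla', 'BMW') → false
year >= 2005 and mileage <= 66227 → false
year >= 1999 and doors = 4 → false
No prior WHEN matched → ELSE → 2

2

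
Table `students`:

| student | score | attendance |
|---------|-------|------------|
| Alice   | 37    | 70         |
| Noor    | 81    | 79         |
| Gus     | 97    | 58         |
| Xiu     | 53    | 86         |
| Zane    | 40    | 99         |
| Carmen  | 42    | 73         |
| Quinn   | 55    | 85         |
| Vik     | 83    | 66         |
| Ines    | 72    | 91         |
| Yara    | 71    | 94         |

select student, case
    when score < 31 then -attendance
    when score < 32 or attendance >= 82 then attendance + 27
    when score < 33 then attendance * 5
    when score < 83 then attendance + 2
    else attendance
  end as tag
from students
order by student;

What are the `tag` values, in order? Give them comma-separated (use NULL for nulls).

student=Alice: score < 83 → 72
student=Carmen: score < 83 → 75
student=Gus: ELSE → 58
student=Ines: score < 32 or attendance >= 82 → 118
student=Noor: score < 83 → 81
student=Quinn: score < 32 or attendance >= 82 → 112
student=Vik: ELSE → 66
student=Xiu: score < 32 or attendance >= 82 → 113
student=Yara: score < 32 or attendance >= 82 → 121
student=Zane: score < 32 or attendance >= 82 → 126

72, 75, 58, 118, 81, 112, 66, 113, 121, 126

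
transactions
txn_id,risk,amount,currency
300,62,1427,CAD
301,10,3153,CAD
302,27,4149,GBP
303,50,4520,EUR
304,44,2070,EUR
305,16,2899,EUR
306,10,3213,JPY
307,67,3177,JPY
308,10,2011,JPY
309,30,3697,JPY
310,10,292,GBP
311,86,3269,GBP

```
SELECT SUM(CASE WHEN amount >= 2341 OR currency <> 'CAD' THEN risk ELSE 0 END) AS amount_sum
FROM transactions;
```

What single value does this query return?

360

txn_id=300: ✗
txn_id=301: ✓ → 10
txn_id=302: ✓ → 27
txn_id=303: ✓ → 50
txn_id=304: ✓ → 44
txn_id=305: ✓ → 16
txn_id=306: ✓ → 10
txn_id=307: ✓ → 67
txn_id=308: ✓ → 10
txn_id=309: ✓ → 30
txn_id=310: ✓ → 10
txn_id=311: ✓ → 86
amount_sum = 10 + 27 + 50 + 44 + 16 + 10 + 67 + 10 + 30 + 10 + 86 = 360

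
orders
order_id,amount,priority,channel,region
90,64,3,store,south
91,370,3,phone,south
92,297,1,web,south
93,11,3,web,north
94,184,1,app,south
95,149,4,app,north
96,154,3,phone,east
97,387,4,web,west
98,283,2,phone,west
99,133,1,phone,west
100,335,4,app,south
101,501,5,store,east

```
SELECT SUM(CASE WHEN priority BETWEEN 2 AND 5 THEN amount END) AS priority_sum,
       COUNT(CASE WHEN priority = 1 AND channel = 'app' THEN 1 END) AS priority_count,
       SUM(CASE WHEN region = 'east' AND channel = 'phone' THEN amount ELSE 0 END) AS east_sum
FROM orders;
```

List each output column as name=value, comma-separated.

[priority_sum: priority BETWEEN 2 AND 5]
order_id=90: ✓ → 64
order_id=91: ✓ → 370
order_id=92: ✗
order_id=93: ✓ → 11
order_id=94: ✗
order_id=95: ✓ → 149
order_id=96: ✓ → 154
order_id=97: ✓ → 387
order_id=98: ✓ → 283
order_id=99: ✗
order_id=100: ✓ → 335
order_id=101: ✓ → 501
priority_sum = 64 + 370 + 11 + 149 + 154 + 387 + 283 + 335 + 501 = 2254
—
[priority_count: priority = 1 AND channel = 'app']
order_id=90: ✗
order_id=91: ✗
order_id=92: ✗
order_id=93: ✗
order_id=94: ✓ → 1
order_id=95: ✗
order_id=96: ✗
order_id=97: ✗
order_id=98: ✗
order_id=99: ✗
order_id=100: ✗
order_id=101: ✗
priority_count = COUNT(1) = 1
—
[east_sum: region = 'east' AND channel = 'phone']
order_id=90: ✗
order_id=91: ✗
order_id=92: ✗
order_id=93: ✗
order_id=94: ✗
order_id=95: ✗
order_id=96: ✓ → 154
order_id=97: ✗
order_id=98: ✗
order_id=99: ✗
order_id=100: ✗
order_id=101: ✗
east_sum = 154

priority_sum=2254, priority_count=1, east_sum=154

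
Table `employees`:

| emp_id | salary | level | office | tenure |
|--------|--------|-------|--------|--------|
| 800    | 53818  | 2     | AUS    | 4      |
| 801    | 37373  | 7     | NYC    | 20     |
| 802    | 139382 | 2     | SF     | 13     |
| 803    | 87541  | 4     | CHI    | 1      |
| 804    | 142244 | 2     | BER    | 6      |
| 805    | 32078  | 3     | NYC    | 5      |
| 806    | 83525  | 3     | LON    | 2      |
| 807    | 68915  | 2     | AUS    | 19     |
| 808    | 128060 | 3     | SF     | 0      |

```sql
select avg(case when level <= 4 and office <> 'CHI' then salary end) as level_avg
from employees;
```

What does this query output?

emp_id=800: ✓ → 53818
emp_id=801: ✗
emp_id=802: ✓ → 139382
emp_id=803: ✗
emp_id=804: ✓ → 142244
emp_id=805: ✓ → 32078
emp_id=806: ✓ → 83525
emp_id=807: ✓ → 68915
emp_id=808: ✓ → 128060
level_avg = (53818 + 139382 + 142244 + 32078 + 83525 + 68915 + 128060) / 7 = 92574.5714285714

92574.5714285714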